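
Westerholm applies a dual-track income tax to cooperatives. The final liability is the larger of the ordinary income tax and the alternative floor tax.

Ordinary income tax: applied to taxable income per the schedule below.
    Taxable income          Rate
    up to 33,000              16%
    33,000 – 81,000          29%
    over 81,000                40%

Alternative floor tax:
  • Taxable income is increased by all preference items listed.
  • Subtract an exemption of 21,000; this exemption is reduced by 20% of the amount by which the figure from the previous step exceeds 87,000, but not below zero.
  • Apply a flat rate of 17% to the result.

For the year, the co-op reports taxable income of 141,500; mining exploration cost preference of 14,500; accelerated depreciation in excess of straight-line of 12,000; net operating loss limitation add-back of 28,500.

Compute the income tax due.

43,400

Alternative floor tax:
  Adjusted income: 141,500 + 14,500 + 12,000 + 28,500 = 196,500
  Exemption: 20% × (196,500 − 87,000) = 21,900 ≥ 21,000, so the exemption is fully phased out
  Base: 196,500 − 0 = 196,500
  196,500 × 17% = 33,405

Ordinary income tax:
  33,000 × 16% = 5,280
  48,000 × 29% = 13,920
  60,500 × 40% = 24,200
  → 43,400

43,400 > 33,405, so the ordinary income tax governs.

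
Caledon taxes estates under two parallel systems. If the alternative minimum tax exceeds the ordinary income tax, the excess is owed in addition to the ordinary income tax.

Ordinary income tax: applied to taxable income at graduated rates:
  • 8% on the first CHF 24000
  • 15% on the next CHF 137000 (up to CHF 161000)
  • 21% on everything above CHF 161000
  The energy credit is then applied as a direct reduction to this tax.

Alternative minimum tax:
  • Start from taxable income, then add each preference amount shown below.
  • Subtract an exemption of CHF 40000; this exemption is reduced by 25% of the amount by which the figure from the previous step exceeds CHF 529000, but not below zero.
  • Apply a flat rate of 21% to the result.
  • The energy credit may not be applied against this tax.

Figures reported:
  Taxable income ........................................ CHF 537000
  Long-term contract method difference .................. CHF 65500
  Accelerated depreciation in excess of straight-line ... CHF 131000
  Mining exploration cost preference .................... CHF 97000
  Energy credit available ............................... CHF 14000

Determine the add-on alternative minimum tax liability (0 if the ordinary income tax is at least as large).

Ordinary income tax:
  CHF 24000 × 8% = CHF 1920
  CHF 137000 × 15% = CHF 20550
  CHF 376000 × 21% = CHF 78960
  → CHF 101430
  Less energy credit CHF 14000 → CHF 87430

Alternative minimum tax:
  Adjusted income: CHF 537000 + CHF 65500 + CHF 131000 + CHF 97000 = CHF 830500
  Exemption: 25% × (CHF 830500 − CHF 529000) = CHF 75375 ≥ CHF 40000, so the exemption is fully phased out
  Base: CHF 830500 − CHF 0 = CHF 830500
  CHF 830500 × 21% = CHF 174405

Excess of alternative minimum tax over ordinary income tax: CHF 174405 − CHF 87430 = CHF 86975.

CHF 86975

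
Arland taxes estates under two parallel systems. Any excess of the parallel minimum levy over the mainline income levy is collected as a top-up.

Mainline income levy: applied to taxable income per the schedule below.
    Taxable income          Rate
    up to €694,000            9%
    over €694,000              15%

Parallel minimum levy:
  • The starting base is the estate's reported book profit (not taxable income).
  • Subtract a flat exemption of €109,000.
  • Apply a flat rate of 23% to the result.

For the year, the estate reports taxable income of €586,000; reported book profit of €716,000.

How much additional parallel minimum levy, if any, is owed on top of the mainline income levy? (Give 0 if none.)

Mainline income levy:
  €586,000 × 9% = €52,740

Parallel minimum levy:
  Base (reported book profit): €716,000
  Less exemption €109,000 → base €607,000
  €607,000 × 23% = €139,610

Excess of parallel minimum levy over mainline income levy: €139,610 − €52,740 = €86,870.

€86,870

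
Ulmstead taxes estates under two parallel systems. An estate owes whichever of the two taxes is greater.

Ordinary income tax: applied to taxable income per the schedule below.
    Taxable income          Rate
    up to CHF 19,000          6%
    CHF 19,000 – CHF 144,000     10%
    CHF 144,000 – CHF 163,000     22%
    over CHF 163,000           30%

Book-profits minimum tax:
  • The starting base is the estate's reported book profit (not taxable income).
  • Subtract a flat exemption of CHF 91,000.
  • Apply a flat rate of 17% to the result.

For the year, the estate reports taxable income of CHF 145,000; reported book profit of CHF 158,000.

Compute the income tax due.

Book-profits minimum tax:
  Base (reported book profit): CHF 158,000
  Less exemption CHF 91,000 → base CHF 67,000
  CHF 67,000 × 17% = CHF 11,390

Ordinary income tax:
  CHF 19,000 × 6% = CHF 1,140
  CHF 125,000 × 10% = CHF 12,500
  CHF 1,000 × 22% = CHF 220
  → CHF 13,860

CHF 13,860 > CHF 11,390, so the ordinary income tax governs.

CHF 13,860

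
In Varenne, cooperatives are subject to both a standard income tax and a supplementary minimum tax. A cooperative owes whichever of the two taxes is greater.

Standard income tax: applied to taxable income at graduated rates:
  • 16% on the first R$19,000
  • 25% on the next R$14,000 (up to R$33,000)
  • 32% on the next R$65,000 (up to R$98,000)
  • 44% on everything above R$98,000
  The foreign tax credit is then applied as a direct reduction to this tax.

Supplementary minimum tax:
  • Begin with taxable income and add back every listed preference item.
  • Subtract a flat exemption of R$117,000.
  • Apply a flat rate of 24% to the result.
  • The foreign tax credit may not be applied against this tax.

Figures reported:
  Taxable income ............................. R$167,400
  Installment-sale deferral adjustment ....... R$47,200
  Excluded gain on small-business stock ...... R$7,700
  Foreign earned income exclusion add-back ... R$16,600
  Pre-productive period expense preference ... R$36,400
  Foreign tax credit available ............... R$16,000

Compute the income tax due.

Supplementary minimum tax:
  Adjusted income: R$167,400 + R$47,200 + R$7,700 + R$16,600 + R$36,400 = R$275,300
  Less exemption R$117,000 → base R$158,300
  R$158,300 × 24% = R$37,992

Standard income tax:
  R$19,000 × 16% = R$3,040
  R$14,000 × 25% = R$3,500
  R$65,000 × 32% = R$20,800
  R$69,400 × 44% = R$30,536
  → R$57,876
  Less foreign tax credit R$16,000 → R$41,876

R$41,876 > R$37,992, so the standard income tax governs.

R$41,876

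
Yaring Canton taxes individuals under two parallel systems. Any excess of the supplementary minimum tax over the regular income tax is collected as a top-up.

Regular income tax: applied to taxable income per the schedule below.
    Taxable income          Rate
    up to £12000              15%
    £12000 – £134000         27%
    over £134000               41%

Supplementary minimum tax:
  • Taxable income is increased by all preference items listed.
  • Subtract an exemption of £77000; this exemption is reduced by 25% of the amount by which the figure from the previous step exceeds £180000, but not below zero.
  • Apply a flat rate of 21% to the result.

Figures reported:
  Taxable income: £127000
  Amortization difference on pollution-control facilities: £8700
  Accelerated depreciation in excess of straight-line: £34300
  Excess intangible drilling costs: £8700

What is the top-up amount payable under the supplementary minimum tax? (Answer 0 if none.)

Regular income tax:
  £12000 × 15% = £1800
  £115000 × 27% = £31050
  → £32850

Supplementary minimum tax:
  Adjusted income: £127000 + £8700 + £34300 + £8700 = £178700
  Exemption: £178700 ≤ £180000, so full £77000 applies
  Base: £178700 − £77000 = £101700
  £101700 × 21% = £21357

£21357 ≤ £32850, so no add-on is due.

£0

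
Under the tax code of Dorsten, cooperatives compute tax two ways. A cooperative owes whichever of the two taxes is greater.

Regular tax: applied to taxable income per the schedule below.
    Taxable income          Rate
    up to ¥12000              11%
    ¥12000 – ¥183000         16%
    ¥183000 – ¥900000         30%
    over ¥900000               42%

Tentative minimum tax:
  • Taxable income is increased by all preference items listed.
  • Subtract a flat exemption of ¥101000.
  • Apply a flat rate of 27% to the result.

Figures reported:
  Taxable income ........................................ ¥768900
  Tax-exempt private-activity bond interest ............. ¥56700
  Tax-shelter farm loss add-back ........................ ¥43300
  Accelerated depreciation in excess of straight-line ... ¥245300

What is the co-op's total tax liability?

Tentative minimum tax:
  Adjusted income: ¥768900 + ¥56700 + ¥43300 + ¥245300 = ¥1114200
  Less exemption ¥101000 → base ¥1013200
  ¥1013200 × 27% = ¥273564

Regular tax:
  ¥12000 × 11% = ¥1320
  ¥171000 × 16% = ¥27360
  ¥585900 × 30% = ¥175770
  → ¥204450

¥273564 > ¥204450, so the tentative minimum tax is the binding amount.

¥273564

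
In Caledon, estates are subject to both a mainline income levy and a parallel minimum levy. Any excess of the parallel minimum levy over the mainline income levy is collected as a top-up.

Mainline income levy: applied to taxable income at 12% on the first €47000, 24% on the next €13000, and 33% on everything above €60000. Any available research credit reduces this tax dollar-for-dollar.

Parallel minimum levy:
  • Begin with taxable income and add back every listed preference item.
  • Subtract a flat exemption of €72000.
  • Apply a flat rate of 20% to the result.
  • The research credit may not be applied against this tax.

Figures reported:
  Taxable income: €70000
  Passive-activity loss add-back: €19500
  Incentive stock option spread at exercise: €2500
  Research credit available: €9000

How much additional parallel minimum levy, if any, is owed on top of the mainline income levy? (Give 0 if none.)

Parallel minimum levy:
  Adjusted income: €70000 + €19500 + €2500 = €92000
  Less exemption €72000 → base €20000
  €20000 × 20% = €4000

Mainline income levy:
  €47000 × 12% = €5640
  €13000 × 24% = €3120
  €10000 × 33% = €3300
  → €12060
  Less research credit €9000 → €3060

Excess of parallel minimum levy over mainline income levy: €4000 − €3060 = €940.

€940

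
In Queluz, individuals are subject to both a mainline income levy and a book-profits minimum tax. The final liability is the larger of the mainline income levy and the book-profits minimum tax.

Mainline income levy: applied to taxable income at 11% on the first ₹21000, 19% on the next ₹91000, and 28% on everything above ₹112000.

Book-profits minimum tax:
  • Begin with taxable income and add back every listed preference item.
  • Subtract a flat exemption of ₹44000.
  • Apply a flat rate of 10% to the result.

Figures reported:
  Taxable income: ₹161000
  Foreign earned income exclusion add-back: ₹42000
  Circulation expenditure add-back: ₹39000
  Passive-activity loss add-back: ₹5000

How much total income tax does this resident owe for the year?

₹33320

Mainline income levy:
  ₹21000 × 11% = ₹2310
  ₹91000 × 19% = ₹17290
  ₹49000 × 28% = ₹13720
  → ₹33320

Book-profits minimum tax:
  Adjusted income: ₹161000 + ₹42000 + ₹39000 + ₹5000 = ₹247000
  Less exemption ₹44000 → base ₹203000
  ₹203000 × 10% = ₹20300

₹33320 > ₹20300, so the mainline income levy governs.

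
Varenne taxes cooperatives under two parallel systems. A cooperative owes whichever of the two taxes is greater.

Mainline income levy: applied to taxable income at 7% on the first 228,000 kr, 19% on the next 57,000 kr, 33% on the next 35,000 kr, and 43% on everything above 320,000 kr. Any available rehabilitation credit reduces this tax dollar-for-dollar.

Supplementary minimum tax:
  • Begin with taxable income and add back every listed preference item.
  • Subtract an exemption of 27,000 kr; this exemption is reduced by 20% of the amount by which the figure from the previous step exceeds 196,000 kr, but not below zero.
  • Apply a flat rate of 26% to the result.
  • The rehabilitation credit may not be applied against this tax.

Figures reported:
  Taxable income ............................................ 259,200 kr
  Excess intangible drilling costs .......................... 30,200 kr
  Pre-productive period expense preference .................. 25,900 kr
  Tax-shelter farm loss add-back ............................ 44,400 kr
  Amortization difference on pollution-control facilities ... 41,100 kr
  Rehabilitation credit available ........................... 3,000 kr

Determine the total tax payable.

Supplementary minimum tax:
  Adjusted income: 259,200 kr + 30,200 kr + 25,900 kr + 44,400 kr + 41,100 kr = 400,800 kr
  Exemption: 20% × (400,800 kr − 196,000 kr) = 40,960 kr ≥ 27,000 kr, so the exemption is fully phased out
  Base: 400,800 kr − 0 kr = 400,800 kr
  400,800 kr × 26% = 104,208 kr

Mainline income levy:
  228,000 kr × 7% = 15,960 kr
  31,200 kr × 19% = 5,928 kr
  → 21,888 kr
  Less rehabilitation credit 3,000 kr → 18,888 kr

104,208 kr > 18,888 kr, so the supplementary minimum tax is the binding amount.

104,208 kr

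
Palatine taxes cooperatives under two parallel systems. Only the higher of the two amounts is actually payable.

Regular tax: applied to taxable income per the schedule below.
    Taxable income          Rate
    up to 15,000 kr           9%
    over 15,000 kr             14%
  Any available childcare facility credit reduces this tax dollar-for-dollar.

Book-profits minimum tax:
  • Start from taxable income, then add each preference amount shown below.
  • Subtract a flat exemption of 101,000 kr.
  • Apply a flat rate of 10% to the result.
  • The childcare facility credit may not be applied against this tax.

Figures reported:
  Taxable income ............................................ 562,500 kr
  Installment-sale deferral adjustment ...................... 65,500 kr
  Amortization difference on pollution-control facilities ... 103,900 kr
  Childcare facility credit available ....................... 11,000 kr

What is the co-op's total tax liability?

Book-profits minimum tax:
  Adjusted income: 562,500 kr + 65,500 kr + 103,900 kr = 731,900 kr
  Less exemption 101,000 kr → base 630,900 kr
  630,900 kr × 10% = 63,090 kr

Regular tax:
  15,000 kr × 9% = 1,350 kr
  547,500 kr × 14% = 76,650 kr
  → 78,000 kr
  Less childcare facility credit 11,000 kr → 67,000 kr

67,000 kr > 63,090 kr, so the regular tax governs.

67,000 kr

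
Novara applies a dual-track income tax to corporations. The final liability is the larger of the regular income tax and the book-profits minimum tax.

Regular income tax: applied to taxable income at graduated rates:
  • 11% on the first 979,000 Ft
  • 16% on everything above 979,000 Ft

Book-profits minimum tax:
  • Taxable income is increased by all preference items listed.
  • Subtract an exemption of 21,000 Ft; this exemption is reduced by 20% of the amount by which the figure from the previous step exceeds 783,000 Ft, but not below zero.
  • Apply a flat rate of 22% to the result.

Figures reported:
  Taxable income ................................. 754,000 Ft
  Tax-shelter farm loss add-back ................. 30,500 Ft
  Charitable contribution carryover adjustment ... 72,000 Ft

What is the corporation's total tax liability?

Regular income tax:
  754,000 Ft × 11% = 82,940 Ft

Book-profits minimum tax:
  Adjusted income: 754,000 Ft + 30,500 Ft + 72,000 Ft = 856,500 Ft
  Exemption: 21,000 Ft − 20% × (856,500 Ft − 783,000 Ft) = 21,000 Ft − 14,700 Ft = 6,300 Ft
  Base: 856,500 Ft − 6,300 Ft = 850,200 Ft
  850,200 Ft × 22% = 187,044 Ft

187,044 Ft > 82,940 Ft, so the book-profits minimum tax is the binding amount.

187,044 Ft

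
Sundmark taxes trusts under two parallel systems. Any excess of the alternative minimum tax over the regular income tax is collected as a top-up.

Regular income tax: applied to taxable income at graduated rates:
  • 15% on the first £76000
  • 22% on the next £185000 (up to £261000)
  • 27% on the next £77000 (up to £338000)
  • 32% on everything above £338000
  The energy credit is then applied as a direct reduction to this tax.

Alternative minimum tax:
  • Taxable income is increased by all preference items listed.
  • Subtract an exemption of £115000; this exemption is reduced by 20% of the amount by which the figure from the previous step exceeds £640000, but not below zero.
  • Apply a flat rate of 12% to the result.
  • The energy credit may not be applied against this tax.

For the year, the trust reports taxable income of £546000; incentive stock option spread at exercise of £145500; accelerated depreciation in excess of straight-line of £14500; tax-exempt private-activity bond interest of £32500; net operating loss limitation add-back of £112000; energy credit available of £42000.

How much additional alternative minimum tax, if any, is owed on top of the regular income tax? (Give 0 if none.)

Regular income tax:
  £76000 × 15% = £11400
  £185000 × 22% = £40700
  £77000 × 27% = £20790
  £208000 × 32% = £66560
  → £139450
  Less energy credit £42000 → £97450

Alternative minimum tax:
  Adjusted income: £546000 + £145500 + £14500 + £32500 + £112000 = £850500
  Exemption: £115000 − 20% × (£850500 − £640000) = £115000 − £42100 = £72900
  Base: £850500 − £72900 = £777600
  £777600 × 12% = £93312

£93312 ≤ £97450, so no add-on is due.

£0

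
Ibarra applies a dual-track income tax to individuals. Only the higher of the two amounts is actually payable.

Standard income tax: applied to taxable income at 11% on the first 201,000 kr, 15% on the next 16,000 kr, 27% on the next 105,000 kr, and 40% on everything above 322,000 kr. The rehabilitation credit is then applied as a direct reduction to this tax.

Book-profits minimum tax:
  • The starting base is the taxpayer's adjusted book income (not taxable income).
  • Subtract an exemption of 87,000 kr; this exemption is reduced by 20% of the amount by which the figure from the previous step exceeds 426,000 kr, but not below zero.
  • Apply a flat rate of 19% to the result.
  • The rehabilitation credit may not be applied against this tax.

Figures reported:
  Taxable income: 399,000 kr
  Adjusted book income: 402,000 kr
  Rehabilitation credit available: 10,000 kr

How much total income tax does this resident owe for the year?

Book-profits minimum tax:
  Base (adjusted book income): 402,000 kr
  Exemption: 402,000 kr ≤ 426,000 kr, so full 87,000 kr applies
  Base: 402,000 kr − 87,000 kr = 315,000 kr
  315,000 kr × 19% = 59,850 kr

Standard income tax:
  201,000 kr × 11% = 22,110 kr
  16,000 kr × 15% = 2,400 kr
  105,000 kr × 27% = 28,350 kr
  77,000 kr × 40% = 30,800 kr
  → 83,660 kr
  Less rehabilitation credit 10,000 kr → 73,660 kr

73,660 kr > 59,850 kr, so the standard income tax governs.

73,660 kr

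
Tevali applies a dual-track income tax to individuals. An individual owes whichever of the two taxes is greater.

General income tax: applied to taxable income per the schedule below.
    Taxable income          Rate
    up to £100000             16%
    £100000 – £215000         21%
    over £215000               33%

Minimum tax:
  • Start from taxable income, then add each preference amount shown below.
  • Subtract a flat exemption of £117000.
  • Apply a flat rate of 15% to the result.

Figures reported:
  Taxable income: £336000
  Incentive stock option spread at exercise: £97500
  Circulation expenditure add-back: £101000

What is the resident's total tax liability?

General income tax:
  £100000 × 16% = £16000
  £115000 × 21% = £24150
  £121000 × 33% = £39930
  → £80080

Minimum tax:
  Adjusted income: £336000 + £97500 + £101000 = £534500
  Less exemption £117000 → base £417500
  £417500 × 15% = £62625

£80080 > £62625, so the general income tax governs.

£80080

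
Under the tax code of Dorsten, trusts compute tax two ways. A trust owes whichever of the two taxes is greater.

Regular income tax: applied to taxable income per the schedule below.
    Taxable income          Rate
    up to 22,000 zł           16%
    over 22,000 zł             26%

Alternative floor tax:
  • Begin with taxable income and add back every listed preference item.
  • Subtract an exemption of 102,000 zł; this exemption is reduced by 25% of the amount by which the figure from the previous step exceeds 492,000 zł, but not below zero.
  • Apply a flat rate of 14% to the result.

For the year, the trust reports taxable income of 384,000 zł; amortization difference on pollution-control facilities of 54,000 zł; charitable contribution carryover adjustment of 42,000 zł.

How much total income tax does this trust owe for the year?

97,640 zł

Regular income tax:
  22,000 zł × 16% = 3,520 zł
  362,000 zł × 26% = 94,120 zł
  → 97,640 zł

Alternative floor tax:
  Adjusted income: 384,000 zł + 54,000 zł + 42,000 zł = 480,000 zł
  Exemption: 480,000 zł ≤ 492,000 zł, so full 102,000 zł applies
  Base: 480,000 zł − 102,000 zł = 378,000 zł
  378,000 zł × 14% = 52,920 zł

97,640 zł > 52,920 zł, so the regular income tax governs.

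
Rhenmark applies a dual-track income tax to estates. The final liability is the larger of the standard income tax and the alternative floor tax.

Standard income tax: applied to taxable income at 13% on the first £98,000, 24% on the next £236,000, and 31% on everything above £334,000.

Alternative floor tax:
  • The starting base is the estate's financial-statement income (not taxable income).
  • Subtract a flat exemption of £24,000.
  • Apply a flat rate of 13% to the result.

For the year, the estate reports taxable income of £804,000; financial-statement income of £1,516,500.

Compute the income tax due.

£215,080

Alternative floor tax:
  Base (financial-statement income): £1,516,500
  Less exemption £24,000 → base £1,492,500
  £1,492,500 × 13% = £194,025

Standard income tax:
  £98,000 × 13% = £12,740
  £236,000 × 24% = £56,640
  £470,000 × 31% = £145,700
  → £215,080

£215,080 > £194,025, so the standard income tax governs.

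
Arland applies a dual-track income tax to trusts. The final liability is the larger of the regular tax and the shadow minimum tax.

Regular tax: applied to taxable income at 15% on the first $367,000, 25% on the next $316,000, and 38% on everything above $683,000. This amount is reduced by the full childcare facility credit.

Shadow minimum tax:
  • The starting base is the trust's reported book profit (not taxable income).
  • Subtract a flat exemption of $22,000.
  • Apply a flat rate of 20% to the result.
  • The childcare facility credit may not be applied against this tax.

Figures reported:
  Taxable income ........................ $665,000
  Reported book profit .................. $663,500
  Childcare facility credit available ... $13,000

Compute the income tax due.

$128,300

Regular tax:
  $367,000 × 15% = $55,050
  $298,000 × 25% = $74,500
  → $129,550
  Less childcare facility credit $13,000 → $116,550

Shadow minimum tax:
  Base (reported book profit): $663,500
  Less exemption $22,000 → base $641,500
  $641,500 × 20% = $128,300

$128,300 > $116,550, so the shadow minimum tax is the binding amount.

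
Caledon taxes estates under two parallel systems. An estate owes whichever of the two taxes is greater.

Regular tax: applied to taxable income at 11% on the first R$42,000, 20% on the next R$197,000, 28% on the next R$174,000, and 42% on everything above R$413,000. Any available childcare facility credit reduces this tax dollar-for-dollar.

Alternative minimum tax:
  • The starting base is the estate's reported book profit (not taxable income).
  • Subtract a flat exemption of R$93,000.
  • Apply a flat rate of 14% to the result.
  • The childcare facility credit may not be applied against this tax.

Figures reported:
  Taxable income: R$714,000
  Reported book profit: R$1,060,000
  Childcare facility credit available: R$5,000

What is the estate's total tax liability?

R$214,160

Alternative minimum tax:
  Base (reported book profit): R$1,060,000
  Less exemption R$93,000 → base R$967,000
  R$967,000 × 14% = R$135,380

Regular tax:
  R$42,000 × 11% = R$4,620
  R$197,000 × 20% = R$39,400
  R$174,000 × 28% = R$48,720
  R$301,000 × 42% = R$126,420
  → R$219,160
  Less childcare facility credit R$5,000 → R$214,160

R$214,160 > R$135,380, so the regular tax governs.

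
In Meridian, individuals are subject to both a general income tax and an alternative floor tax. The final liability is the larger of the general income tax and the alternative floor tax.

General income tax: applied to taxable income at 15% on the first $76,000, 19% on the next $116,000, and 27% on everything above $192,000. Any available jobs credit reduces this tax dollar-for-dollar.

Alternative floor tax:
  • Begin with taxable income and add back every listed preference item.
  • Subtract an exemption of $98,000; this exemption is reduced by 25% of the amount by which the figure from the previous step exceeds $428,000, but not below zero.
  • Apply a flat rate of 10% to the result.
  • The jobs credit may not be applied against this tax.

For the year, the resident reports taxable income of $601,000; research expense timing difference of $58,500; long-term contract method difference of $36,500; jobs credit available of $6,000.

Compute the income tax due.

$137,870

Alternative floor tax:
  Adjusted income: $601,000 + $58,500 + $36,500 = $696,000
  Exemption: $98,000 − 25% × ($696,000 − $428,000) = $98,000 − $67,000 = $31,000
  Base: $696,000 − $31,000 = $665,000
  $665,000 × 10% = $66,500

General income tax:
  $76,000 × 15% = $11,400
  $116,000 × 19% = $22,040
  $409,000 × 27% = $110,430
  → $143,870
  Less jobs credit $6,000 → $137,870

$137,870 > $66,500, so the general income tax governs.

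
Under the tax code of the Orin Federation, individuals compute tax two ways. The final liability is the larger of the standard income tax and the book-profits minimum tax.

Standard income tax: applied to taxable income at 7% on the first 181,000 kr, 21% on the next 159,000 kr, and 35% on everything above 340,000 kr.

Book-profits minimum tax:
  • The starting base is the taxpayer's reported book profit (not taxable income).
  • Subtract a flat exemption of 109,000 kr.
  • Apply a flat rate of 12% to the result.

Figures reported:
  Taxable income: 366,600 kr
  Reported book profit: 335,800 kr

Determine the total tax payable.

Standard income tax:
  181,000 kr × 7% = 12,670 kr
  159,000 kr × 21% = 33,390 kr
  26,600 kr × 35% = 9,310 kr
  → 55,370 kr

Book-profits minimum tax:
  Base (reported book profit): 335,800 kr
  Less exemption 109,000 kr → base 226,800 kr
  226,800 kr × 12% = 27,216 kr

55,370 kr > 27,216 kr, so the standard income tax governs.

55,370 kr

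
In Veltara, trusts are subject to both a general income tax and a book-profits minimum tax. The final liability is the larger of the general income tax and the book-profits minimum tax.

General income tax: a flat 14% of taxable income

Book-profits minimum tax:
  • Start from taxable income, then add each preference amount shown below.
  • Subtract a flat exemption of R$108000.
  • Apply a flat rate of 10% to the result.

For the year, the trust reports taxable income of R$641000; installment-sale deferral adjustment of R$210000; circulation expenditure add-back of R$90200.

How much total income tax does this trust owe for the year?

General income tax:
  R$641000 × 14% = R$89740

Book-profits minimum tax:
  Adjusted income: R$641000 + R$210000 + R$90200 = R$941200
  Less exemption R$108000 → base R$833200
  R$833200 × 10% = R$83320

R$89740 > R$83320, so the general income tax governs.

R$89740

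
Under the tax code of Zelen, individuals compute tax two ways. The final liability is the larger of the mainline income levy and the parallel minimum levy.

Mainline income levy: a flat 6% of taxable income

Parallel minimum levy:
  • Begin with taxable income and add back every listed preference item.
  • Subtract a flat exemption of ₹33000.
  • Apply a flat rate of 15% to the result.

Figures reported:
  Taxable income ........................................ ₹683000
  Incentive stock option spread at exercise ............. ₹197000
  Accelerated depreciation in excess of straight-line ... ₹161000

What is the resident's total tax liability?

Mainline income levy:
  ₹683000 × 6% = ₹40980

Parallel minimum levy:
  Adjusted income: ₹683000 + ₹197000 + ₹161000 = ₹1041000
  Less exemption ₹33000 → base ₹1008000
  ₹1008000 × 15% = ₹151200

₹151200 > ₹40980, so the parallel minimum levy is the binding amount.

₹151200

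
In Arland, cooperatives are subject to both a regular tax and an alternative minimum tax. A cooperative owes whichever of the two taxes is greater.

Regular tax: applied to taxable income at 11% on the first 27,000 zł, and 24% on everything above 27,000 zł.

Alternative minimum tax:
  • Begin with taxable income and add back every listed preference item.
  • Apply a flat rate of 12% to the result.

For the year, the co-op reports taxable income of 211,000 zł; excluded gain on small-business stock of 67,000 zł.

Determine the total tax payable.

Alternative minimum tax:
  Adjusted income: 211,000 zł + 67,000 zł = 278,000 zł
  278,000 zł × 12% = 33,360 zł

Regular tax:
  27,000 zł × 11% = 2,970 zł
  184,000 zł × 24% = 44,160 zł
  → 47,130 zł

47,130 zł > 33,360 zł, so the regular tax governs.

47,130 zł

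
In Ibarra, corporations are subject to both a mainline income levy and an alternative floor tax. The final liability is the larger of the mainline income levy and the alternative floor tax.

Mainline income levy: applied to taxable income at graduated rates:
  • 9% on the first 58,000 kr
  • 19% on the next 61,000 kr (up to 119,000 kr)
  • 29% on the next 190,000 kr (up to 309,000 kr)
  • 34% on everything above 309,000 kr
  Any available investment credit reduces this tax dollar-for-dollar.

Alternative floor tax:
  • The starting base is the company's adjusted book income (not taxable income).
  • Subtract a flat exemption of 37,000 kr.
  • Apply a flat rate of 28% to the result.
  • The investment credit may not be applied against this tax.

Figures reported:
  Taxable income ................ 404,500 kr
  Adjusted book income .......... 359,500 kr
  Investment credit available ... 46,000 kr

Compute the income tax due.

Alternative floor tax:
  Base (adjusted book income): 359,500 kr
  Less exemption 37,000 kr → base 322,500 kr
  322,500 kr × 28% = 90,300 kr

Mainline income levy:
  58,000 kr × 9% = 5,220 kr
  61,000 kr × 19% = 11,590 kr
  190,000 kr × 29% = 55,100 kr
  95,500 kr × 34% = 32,470 kr
  → 104,380 kr
  Less investment credit 46,000 kr → 58,380 kr

90,300 kr > 58,380 kr, so the alternative floor tax is the binding amount.

90,300 kr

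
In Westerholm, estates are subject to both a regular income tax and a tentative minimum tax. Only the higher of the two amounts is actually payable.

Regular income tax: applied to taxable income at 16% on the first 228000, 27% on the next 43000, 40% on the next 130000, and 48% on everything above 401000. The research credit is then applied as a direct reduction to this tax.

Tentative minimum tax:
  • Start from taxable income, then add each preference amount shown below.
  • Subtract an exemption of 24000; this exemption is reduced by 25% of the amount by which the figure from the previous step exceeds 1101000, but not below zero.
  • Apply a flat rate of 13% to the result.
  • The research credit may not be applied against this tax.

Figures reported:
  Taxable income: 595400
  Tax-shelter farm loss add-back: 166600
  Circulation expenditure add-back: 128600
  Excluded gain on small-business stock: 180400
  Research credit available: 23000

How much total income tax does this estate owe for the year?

170402

Tentative minimum tax:
  Adjusted income: 595400 + 166600 + 128600 + 180400 = 1071000
  Exemption: 1071000 ≤ 1101000, so full 24000 applies
  Base: 1071000 − 24000 = 1047000
  1047000 × 13% = 136110

Regular income tax:
  228000 × 16% = 36480
  43000 × 27% = 11610
  130000 × 40% = 52000
  194400 × 48% = 93312
  → 193402
  Less research credit 23000 → 170402

170402 > 136110, so the regular income tax governs.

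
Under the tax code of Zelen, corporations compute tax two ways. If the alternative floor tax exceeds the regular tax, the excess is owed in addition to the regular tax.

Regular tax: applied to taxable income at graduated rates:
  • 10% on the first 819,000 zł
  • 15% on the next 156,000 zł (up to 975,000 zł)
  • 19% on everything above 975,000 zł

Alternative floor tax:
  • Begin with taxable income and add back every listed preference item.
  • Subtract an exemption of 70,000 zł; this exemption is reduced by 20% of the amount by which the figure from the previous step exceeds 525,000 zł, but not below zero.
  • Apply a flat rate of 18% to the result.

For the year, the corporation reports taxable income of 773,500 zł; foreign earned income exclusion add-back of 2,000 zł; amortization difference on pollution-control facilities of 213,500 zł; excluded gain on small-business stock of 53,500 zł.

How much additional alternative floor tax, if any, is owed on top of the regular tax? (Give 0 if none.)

110,300 zł

Regular tax:
  773,500 zł × 10% = 77,350 zł

Alternative floor tax:
  Adjusted income: 773,500 zł + 2,000 zł + 213,500 zł + 53,500 zł = 1,042,500 zł
  Exemption: 20% × (1,042,500 zł − 525,000 zł) = 103,500 zł ≥ 70,000 zł, so the exemption is fully phased out
  Base: 1,042,500 zł − 0 zł = 1,042,500 zł
  1,042,500 zł × 18% = 187,650 zł

Excess of alternative floor tax over regular tax: 187,650 zł − 77,350 zł = 110,300 zł.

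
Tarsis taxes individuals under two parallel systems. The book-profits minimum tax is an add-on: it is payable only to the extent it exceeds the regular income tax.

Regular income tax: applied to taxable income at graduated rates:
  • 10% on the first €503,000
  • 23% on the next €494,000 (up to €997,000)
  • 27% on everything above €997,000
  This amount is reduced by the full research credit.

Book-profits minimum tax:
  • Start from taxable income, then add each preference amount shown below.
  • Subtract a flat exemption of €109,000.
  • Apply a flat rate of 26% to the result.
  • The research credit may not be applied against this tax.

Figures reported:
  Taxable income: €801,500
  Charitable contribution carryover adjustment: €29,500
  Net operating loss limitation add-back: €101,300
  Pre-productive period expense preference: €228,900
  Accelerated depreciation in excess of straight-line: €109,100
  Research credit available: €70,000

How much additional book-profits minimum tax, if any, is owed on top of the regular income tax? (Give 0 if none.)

€252,983

Regular income tax:
  €503,000 × 10% = €50,300
  €298,500 × 23% = €68,655
  → €118,955
  Less research credit €70,000 → €48,955

Book-profits minimum tax:
  Adjusted income: €801,500 + €29,500 + €101,300 + €228,900 + €109,100 = €1,270,300
  Less exemption €109,000 → base €1,161,300
  €1,161,300 × 26% = €301,938

Excess of book-profits minimum tax over regular income tax: €301,938 − €48,955 = €252,983.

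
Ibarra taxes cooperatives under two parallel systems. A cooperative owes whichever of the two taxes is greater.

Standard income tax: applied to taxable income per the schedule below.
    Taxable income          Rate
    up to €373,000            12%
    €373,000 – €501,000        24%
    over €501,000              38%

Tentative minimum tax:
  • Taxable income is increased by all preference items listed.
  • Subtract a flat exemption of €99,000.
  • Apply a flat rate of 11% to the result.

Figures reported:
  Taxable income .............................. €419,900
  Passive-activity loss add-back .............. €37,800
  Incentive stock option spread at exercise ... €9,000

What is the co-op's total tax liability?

Standard income tax:
  €373,000 × 12% = €44,760
  €46,900 × 24% = €11,256
  → €56,016

Tentative minimum tax:
  Adjusted income: €419,900 + €37,800 + €9,000 = €466,700
  Less exemption €99,000 → base €367,700
  €367,700 × 11% = €40,447

€56,016 > €40,447, so the standard income tax governs.

€56,016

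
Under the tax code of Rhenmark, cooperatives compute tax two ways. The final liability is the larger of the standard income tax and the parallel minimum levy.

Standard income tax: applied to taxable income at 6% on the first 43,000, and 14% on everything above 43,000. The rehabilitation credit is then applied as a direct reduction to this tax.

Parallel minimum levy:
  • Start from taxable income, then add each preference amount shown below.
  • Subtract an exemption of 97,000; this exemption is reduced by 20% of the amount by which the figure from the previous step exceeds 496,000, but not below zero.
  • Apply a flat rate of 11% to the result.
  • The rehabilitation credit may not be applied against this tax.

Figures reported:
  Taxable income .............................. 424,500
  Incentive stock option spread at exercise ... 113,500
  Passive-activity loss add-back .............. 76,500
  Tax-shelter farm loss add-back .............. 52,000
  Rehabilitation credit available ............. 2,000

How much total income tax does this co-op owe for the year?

Parallel minimum levy:
  Adjusted income: 424,500 + 113,500 + 76,500 + 52,000 = 666,500
  Exemption: 97,000 − 20% × (666,500 − 496,000) = 97,000 − 34,100 = 62,900
  Base: 666,500 − 62,900 = 603,600
  603,600 × 11% = 66,396

Standard income tax:
  43,000 × 6% = 2,580
  381,500 × 14% = 53,410
  → 55,990
  Less rehabilitation credit 2,000 → 53,990

66,396 > 53,990, so the parallel minimum levy is the binding amount.

66,396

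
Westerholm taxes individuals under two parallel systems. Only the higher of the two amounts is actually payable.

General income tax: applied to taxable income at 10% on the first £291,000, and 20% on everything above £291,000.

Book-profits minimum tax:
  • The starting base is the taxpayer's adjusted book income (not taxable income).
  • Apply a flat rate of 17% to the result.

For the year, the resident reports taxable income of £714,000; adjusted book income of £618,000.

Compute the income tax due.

Book-profits minimum tax:
  Base (adjusted book income): £618,000
  £618,000 × 17% = £105,060

General income tax:
  £291,000 × 10% = £29,100
  £423,000 × 20% = £84,600
  → £113,700

£113,700 > £105,060, so the general income tax governs.

£113,700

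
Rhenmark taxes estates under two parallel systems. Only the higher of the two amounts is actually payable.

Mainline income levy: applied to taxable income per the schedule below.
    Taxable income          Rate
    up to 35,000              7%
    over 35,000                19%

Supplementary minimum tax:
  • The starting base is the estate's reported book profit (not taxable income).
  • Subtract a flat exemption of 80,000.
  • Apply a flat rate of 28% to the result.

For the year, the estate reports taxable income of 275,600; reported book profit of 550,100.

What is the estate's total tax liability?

Mainline income levy:
  35,000 × 7% = 2,450
  240,600 × 19% = 45,714
  → 48,164

Supplementary minimum tax:
  Base (reported book profit): 550,100
  Less exemption 80,000 → base 470,100
  470,100 × 28% = 131,628

131,628 > 48,164, so the supplementary minimum tax is the binding amount.

131,628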